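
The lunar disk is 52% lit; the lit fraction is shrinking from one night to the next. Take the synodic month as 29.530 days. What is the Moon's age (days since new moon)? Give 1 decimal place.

Invert f = (1 − cos θ)/2 to get cos θ = 1 − 2(0.52) = -0.040, hence θ₀ = arccos -0.040 = 92.3°.
Since the Moon is past full (waning), take the reflex angle: θ = 360° − 92.3° = 267.7°.
That fraction of the synodic month is 267.7/360 × 29.530 d ≈ 21.96 d.

22.0 days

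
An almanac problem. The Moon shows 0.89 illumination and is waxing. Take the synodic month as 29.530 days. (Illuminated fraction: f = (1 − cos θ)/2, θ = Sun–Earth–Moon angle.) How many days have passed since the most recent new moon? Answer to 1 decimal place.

11.6 days

From f = (1 − cos θ)/2: cos θ = 1 − 2×0.89 = -0.780; arccos → 141.3°.
Before full moon the principal value applies: θ = 141.3°.
That fraction of the synodic month is 141.3/360 × 29.530 d ≈ 11.59 d.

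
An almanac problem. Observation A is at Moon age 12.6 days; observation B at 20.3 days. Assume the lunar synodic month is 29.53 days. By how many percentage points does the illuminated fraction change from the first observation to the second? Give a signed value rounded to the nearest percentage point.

-26 pp

First observation: θ = 360°·12.6/29.53 = 153.6°, so f = 0.948.
Second observation: θ = 247.5°, f = 0.692.
Δf = 0.692 − 0.948 = -0.256, i.e. -26 pp.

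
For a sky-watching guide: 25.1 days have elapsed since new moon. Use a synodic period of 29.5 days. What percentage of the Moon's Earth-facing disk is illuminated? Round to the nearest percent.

Phase angle: θ = 360°·(25.1 d)/(29.5 d) = 306.3°.
cos 306.3° = 0.592, so f = (1 − 0.592)/2 = 0.204, so 20%.

20%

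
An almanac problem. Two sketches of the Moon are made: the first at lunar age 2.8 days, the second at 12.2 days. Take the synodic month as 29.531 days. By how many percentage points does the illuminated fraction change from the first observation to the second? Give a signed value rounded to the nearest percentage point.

First observation: θ = 360°·2.8/29.531 = 34.1°, so f = 0.086.
Second observation: θ = 148.7°, f = 0.927.
Δf = 0.927 − 0.086 = +0.841, i.e. +84 pp.

+84 pp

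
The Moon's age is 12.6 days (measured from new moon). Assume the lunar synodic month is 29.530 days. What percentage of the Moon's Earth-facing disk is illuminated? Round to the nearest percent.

95%

Elongation θ = 360° × 12.6/29.530 ≈ 153.6°.
Illuminated fraction = (1 − cos 153.6°)/2 = (1 − (-0.896))/2 ≈ 0.948, so 95%.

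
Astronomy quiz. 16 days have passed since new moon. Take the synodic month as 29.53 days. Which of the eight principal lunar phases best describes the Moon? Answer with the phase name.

θ ≈ 360° × 16/29.53 = 195°, which falls in the full moon sector.

full moon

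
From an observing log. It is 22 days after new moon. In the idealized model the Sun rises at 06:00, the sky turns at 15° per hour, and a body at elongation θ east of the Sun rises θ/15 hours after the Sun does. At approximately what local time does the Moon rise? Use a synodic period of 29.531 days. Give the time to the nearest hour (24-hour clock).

00:00

The Moon has covered 22/29.531 of its cycle, so θ ≈ 360° × 22/29.531 = 268.2°.
The Moon trails the Sun by θ/15 = 268.2/15 ≈ 17.88 hours.
06:00 + 17.88 h ≈ 23:53 → 00:00 to the nearest hour.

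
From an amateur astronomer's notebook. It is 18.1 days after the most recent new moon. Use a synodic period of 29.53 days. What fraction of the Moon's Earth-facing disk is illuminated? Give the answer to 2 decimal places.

0.88

The Moon has covered 18.1/29.53 of its cycle, so θ ≈ 360° × 18.1/29.53 = 220.7°.
Illuminated fraction = (1 − cos 220.7°)/2 = (1 − (-0.759))/2 ≈ 0.879.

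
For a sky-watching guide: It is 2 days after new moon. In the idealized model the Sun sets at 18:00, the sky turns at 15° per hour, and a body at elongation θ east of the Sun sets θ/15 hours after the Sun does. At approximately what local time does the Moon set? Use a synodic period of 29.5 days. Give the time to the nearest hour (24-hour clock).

Phase angle: θ = 360°·(2 d)/(29.5 d) = 24.4°.
Delay after the Sun = 24.4° / (15°/h) ≈ 1.63 h.
18:00 + 1.63 h ≈ 19:38 → 20:00 to the nearest hour.

20:00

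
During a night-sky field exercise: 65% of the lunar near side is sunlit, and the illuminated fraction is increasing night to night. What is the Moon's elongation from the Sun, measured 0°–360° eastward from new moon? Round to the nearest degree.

cos θ = 1 − 2f = -0.300, giving a principal value of 107.5°.
Waxing ⇒ before full, so θ = 107.5°.

107°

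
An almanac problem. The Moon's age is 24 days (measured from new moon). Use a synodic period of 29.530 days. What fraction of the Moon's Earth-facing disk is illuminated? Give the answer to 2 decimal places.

0.31

Phase angle: θ = 360°·(24 d)/(29.530 d) = 292.6°.
Illuminated fraction = (1 − cos 292.6°)/2 = (1 − 0.384)/2 ≈ 0.308.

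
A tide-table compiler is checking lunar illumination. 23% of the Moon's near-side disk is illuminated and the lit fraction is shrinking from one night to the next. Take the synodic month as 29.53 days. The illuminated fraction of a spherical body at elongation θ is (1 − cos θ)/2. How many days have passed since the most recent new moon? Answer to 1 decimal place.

cos θ = 1 − 2f = 0.540, giving a principal value of 57.3°.
Waning ⇒ past full, so θ = 360° − 57.3° = 302.7°.
At 360°/29.53 d per day, 302.7° corresponds to 24.83 days.

24.8 days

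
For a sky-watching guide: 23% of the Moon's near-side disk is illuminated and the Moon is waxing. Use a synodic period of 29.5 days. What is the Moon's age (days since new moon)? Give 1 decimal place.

4.7 days

cos θ = 1 − 2f = 0.540, giving a principal value of 57.3°.
The Moon is waxing (0°–180°), so θ = 57.3° directly.
That fraction of the synodic month is 57.3/360 × 29.5 d ≈ 4.70 d.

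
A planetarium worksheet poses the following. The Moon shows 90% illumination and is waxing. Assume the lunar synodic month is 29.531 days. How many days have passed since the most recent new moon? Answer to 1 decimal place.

From f = (1 − cos θ)/2: cos θ = 1 − 2×0.90 = -0.800; arccos → 143.1°.
The Moon is waxing (0°–180°), so θ = 143.1° directly.
That fraction of the synodic month is 143.1/360 × 29.531 d ≈ 11.74 d.

11.7 days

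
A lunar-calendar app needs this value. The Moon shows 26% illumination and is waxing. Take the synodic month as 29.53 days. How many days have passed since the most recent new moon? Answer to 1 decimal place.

5.0 days

From f = (1 − cos θ)/2: cos θ = 1 − 2×0.26 = 0.480; arccos → 61.3°.
The Moon is waxing (0°–180°), so θ = 61.3° directly.
That fraction of the synodic month is 61.3/360 × 29.53 d ≈ 5.03 d.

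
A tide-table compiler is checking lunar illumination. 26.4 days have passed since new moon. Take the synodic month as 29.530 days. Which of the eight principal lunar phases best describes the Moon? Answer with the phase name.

waning crescent

At 26.4/29.530 of the cycle, θ ≈ 322° — the waning crescent range.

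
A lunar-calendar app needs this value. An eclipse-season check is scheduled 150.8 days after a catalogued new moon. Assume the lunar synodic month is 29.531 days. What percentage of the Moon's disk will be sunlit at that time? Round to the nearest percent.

11%

150.8/29.531 = 5.106 lunations, so 5 complete cycles and 3.15 d into the next.
Phase angle: θ = 360°·(3.15 d)/(29.531 d) = 38.3°.
With cos θ = 0.784, the lit fraction is (1 − 0.784)/2 ≈ 0.108, so 11%.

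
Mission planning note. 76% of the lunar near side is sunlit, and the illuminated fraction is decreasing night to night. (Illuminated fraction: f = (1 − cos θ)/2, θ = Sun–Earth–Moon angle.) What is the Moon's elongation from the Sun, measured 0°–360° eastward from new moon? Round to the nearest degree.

239°

cos θ = 1 − 2f = -0.520, giving a principal value of 121.3°.
Waning ⇒ past full, so θ = 360° − 121.3° = 238.7°.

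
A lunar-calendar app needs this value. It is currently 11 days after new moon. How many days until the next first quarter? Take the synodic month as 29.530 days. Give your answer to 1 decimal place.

25.9 days

First quarter is 0.25 of the way through the cycle: age 0.25 × 29.530 = 7.383 d.
Already past this cycle's first quarter; the next is at 7.383 + 29.530 = 36.913 d, so 36.913 − 11 = 25.913 days.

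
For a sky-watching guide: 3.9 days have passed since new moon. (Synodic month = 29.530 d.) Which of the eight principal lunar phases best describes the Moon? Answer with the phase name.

waxing crescent

At 3.9/29.530 of the cycle, θ ≈ 48° — the waxing crescent range.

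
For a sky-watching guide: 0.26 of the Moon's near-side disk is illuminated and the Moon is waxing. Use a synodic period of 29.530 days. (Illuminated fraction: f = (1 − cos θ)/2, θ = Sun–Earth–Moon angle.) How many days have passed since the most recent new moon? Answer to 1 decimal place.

Invert f = (1 − cos θ)/2 to get cos θ = 1 − 2(0.26) = 0.480, hence θ₀ = arccos 0.480 = 61.3°.
Before full moon the principal value applies: θ = 61.3°.
At 360°/29.530 d per day, 61.3° corresponds to 5.03 days.

5.0 days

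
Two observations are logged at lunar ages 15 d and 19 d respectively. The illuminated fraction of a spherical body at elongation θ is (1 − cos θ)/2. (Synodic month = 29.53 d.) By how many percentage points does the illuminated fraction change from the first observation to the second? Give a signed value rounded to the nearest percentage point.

θ₁ = 360° × 15/29.53 = 182.9°, f₁ = (1 − cos θ₁)/2 = 0.999.
θ₂ = 360° × 19/29.53 = 231.6°, f₂ = (1 − cos θ₂)/2 = 0.810.
Change = f₂ − f₁ = -0.189 → -19 percentage points.

-19 pp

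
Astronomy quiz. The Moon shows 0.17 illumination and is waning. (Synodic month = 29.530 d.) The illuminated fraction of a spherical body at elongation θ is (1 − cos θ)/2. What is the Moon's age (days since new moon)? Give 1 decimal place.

25.5 days

Invert f = (1 − cos θ)/2 to get cos θ = 1 − 2(0.17) = 0.660, hence θ₀ = arccos 0.660 = 48.7°.
Waning ⇒ past full, so θ = 360° − 48.7° = 311.3°.
Age = 29.530 × 311.3°/360° ≈ 25.54 days.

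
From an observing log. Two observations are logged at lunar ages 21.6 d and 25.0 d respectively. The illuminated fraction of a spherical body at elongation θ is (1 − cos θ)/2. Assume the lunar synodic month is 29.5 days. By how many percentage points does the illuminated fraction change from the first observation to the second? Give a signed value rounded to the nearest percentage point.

θ₁ = 360° × 21.6/29.5 = 263.6°, f₁ = (1 − cos θ₁)/2 = 0.556.
θ₂ = 360° × 25.0/29.5 = 305.1°, f₂ = (1 − cos θ₂)/2 = 0.213.
Change = f₂ − f₁ = -0.343 → -34 percentage points.

-34 pp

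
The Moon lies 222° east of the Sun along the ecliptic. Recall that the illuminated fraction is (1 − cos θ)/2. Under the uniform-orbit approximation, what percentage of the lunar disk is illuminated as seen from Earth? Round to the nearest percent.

cos 222° = (-0.743), so f = (1 − (-0.743))/2 = 0.872, i.e. 87%.

87%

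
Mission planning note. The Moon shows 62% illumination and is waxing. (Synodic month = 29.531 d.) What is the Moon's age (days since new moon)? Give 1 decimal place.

cos θ = 1 − 2f = -0.240, giving a principal value of 103.9°.
The Moon is waxing (0°–180°), so θ = 103.9° directly.
At 360°/29.531 d per day, 103.9° corresponds to 8.52 days.

8.5 days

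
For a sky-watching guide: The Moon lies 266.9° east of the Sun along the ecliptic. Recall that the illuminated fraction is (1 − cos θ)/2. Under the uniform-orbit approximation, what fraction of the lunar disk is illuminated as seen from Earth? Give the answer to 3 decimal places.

0.527

f = (1 − cos 266.9°)/2 = (1 − (-0.054))/2 ≈ 0.527.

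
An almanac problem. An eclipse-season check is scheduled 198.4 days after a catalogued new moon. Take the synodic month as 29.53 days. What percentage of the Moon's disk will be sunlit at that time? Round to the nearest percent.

60%

Reduce mod P: 198.4 − 6×29.53 = 21.22 d into the current lunation.
The Moon has covered 21.22/29.53 of its cycle, so θ ≈ 360° × 21.22/29.53 = 258.7°.
cos 258.7° = (-0.196), so f = (1 − (-0.196))/2 = 0.598, so 60%.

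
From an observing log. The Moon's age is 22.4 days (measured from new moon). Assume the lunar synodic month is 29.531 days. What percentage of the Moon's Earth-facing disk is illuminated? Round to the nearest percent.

47%

Phase angle: θ = 360°·(22.4 d)/(29.531 d) = 273.1°.
Illuminated fraction = (1 − cos 273.1°)/2 = (1 − 0.054)/2 ≈ 0.473, so 47%.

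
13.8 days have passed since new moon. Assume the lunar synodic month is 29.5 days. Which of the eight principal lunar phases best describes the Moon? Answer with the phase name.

full moon

At 13.8/29.5 of the cycle, θ ≈ 168° — the full moon range.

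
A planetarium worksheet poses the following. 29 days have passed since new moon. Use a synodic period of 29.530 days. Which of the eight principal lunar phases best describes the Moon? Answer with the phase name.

At 29/29.530 of the cycle, θ ≈ 354° — the new moon range.

new moon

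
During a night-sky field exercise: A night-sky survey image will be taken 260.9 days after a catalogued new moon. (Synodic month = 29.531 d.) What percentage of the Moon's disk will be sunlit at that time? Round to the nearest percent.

Reduce mod P: 260.9 − 8×29.531 = 24.65 d into the current lunation.
Phase angle: θ = 360°·(24.65 d)/(29.531 d) = 300.5°.
cos 300.5° = 0.508, so f = (1 − 0.508)/2 = 0.246, so 25%.

25%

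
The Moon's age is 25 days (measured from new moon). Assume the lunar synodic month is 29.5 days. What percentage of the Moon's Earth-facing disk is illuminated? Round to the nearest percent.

The Moon has covered 25/29.5 of its cycle, so θ ≈ 360° × 25/29.5 = 305.1°.
cos 305.1° = 0.575, so f = (1 − 0.575)/2 = 0.213, so 21%.

21%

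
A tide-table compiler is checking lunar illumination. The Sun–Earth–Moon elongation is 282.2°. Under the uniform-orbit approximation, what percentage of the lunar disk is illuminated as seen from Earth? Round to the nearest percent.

39%

cos 282.2° = 0.211, so f = (1 − 0.211)/2 = 0.394, i.e. 39%.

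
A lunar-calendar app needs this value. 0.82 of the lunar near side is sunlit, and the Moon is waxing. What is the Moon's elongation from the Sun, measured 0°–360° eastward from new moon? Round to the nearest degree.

130°

cos θ = 1 − 2f = -0.640, giving a principal value of 129.8°.
The Moon is waxing (0°–180°), so θ = 129.8° directly.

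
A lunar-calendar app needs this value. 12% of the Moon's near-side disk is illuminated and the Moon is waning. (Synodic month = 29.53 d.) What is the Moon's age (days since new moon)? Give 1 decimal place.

cos θ = 1 − 2f = 0.760, giving a principal value of 40.5°.
A waning Moon lies in 180°–360°, so θ = 360° − 40.5° = 319.5°.
That fraction of the synodic month is 319.5/360 × 29.53 d ≈ 26.20 d.

26.2 days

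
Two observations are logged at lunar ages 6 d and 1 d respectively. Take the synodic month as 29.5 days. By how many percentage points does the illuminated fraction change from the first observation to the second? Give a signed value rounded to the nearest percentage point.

θ₁ = 360° × 6/29.5 = 73.2°, f₁ = (1 − cos θ₁)/2 = 0.356.
θ₂ = 360° × 1/29.5 = 12.2°, f₂ = (1 − cos θ₂)/2 = 0.011.
Change = f₂ − f₁ = -0.344 → -34 percentage points.

-34 pp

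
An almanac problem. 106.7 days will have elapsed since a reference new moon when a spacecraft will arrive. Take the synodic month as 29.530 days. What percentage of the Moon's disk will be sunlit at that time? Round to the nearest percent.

88%

106.7 d spans 3 complete synodic months (3 × 29.530 = 88.59 d) plus 18.11 d.
The Moon has covered 18.11/29.530 of its cycle, so θ ≈ 360° × 18.11/29.530 = 220.8°.
Illuminated fraction = (1 − cos 220.8°)/2 = (1 − (-0.757))/2 ≈ 0.879, so 88%.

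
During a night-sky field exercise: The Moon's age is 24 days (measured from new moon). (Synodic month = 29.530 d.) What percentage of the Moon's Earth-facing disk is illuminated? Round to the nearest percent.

The Moon has covered 24/29.530 of its cycle, so θ ≈ 360° × 24/29.530 = 292.6°.
Illuminated fraction = (1 − cos 292.6°)/2 = (1 − 0.384)/2 ≈ 0.308, so 31%.

31%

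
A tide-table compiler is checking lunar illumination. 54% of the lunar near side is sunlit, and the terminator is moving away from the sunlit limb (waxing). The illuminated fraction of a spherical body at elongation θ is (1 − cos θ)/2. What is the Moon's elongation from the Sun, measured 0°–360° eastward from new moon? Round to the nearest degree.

From f = (1 − cos θ)/2: cos θ = 1 − 2×0.54 = -0.080; arccos → 94.6°.
Before full moon the principal value applies: θ = 94.6°.

95°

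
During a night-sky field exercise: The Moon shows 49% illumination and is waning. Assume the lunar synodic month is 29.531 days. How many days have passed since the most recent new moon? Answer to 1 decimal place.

Invert f = (1 − cos θ)/2 to get cos θ = 1 − 2(0.49) = 0.020, hence θ₀ = arccos 0.020 = 88.9°.
Waning ⇒ past full, so θ = 360° − 88.9° = 271.1°.
Age = 29.531 × 271.1°/360° ≈ 22.24 days.

22.2 days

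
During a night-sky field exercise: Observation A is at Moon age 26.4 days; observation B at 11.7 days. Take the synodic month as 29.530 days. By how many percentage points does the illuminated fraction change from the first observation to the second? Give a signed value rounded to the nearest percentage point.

+79 pp

First observation: θ = 360°·26.4/29.530 = 321.8°, so f = 0.107.
Second observation: θ = 142.6°, f = 0.897.
Δf = 0.897 − 0.107 = +0.791, i.e. +79 pp.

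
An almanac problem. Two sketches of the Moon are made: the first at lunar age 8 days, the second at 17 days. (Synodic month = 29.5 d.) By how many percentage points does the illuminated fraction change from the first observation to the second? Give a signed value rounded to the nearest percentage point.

First observation: θ = 360°·8/29.5 = 97.6°, so f = 0.566.
Second observation: θ = 207.5°, f = 0.944.
Δf = 0.944 − 0.566 = +0.377, i.e. +38 pp.

+38 pp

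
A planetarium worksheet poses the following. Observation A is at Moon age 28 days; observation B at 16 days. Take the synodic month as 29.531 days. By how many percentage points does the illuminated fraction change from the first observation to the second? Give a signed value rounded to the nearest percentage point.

+96 percentage points

θ₁ = 360° × 28/29.531 = 341.3°, f₁ = (1 − cos θ₁)/2 = 0.026.
θ₂ = 360° × 16/29.531 = 195.0°, f₂ = (1 − cos θ₂)/2 = 0.983.
Change = f₂ − f₁ = +0.957 → +96 percentage points.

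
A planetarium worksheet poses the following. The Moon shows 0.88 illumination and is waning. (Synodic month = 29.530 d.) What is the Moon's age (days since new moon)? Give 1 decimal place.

cos θ = 1 − 2f = -0.760, giving a principal value of 139.5°.
A waning Moon lies in 180°–360°, so θ = 360° − 139.5° = 220.5°.
At 360°/29.530 d per day, 220.5° corresponds to 18.09 days.

18.1 days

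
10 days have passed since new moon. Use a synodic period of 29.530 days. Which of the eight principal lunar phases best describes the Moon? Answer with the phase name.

At 10/29.530 of the cycle, θ ≈ 122° — the waxing gibbous range.

waxing gibbous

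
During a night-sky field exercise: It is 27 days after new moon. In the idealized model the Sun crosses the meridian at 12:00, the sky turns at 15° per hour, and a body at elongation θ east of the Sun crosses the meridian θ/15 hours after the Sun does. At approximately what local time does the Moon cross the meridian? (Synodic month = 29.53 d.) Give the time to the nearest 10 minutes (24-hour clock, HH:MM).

Elongation θ = 360° × 27/29.53 ≈ 329.2°.
At 15° of sky rotation per hour, 329.2° corresponds to a 21.94 h lag.
12:00 + 21.944 h ≈ 09:57 → 10:00 to the nearest ten minutes.

10:00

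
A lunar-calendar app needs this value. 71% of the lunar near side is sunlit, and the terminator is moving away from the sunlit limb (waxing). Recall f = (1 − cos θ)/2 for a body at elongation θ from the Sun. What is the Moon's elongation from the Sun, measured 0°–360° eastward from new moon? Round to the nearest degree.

From f = (1 − cos θ)/2: cos θ = 1 − 2×0.71 = -0.420; arccos → 114.8°.
Before full moon the principal value applies: θ = 114.8°.

115°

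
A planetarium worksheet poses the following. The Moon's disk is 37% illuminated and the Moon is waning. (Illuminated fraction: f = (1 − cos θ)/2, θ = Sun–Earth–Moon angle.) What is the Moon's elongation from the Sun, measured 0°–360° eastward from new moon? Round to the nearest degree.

285°

From f = (1 − cos θ)/2: cos θ = 1 − 2×0.37 = 0.260; arccos → 74.9°.
Waning ⇒ past full, so θ = 360° − 74.9° = 285.1°.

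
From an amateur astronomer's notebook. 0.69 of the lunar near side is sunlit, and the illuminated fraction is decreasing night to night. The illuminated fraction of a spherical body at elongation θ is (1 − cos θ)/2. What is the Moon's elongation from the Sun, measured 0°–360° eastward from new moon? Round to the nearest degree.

248°

Invert f = (1 − cos θ)/2 to get cos θ = 1 − 2(0.69) = -0.380, hence θ₀ = arccos -0.380 = 112.3°.
Waning ⇒ past full, so θ = 360° − 112.3° = 247.7°.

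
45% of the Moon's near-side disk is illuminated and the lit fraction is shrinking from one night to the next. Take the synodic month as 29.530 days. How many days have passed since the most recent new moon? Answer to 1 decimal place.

cos θ = 1 − 2f = 0.100, giving a principal value of 84.3°.
Since the Moon is past full (waning), take the reflex angle: θ = 360° − 84.3° = 275.7°.
That fraction of the synodic month is 275.7/360 × 29.530 d ≈ 22.62 d.

22.6 days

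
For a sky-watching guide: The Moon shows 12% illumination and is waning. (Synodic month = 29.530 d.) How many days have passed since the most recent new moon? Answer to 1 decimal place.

Invert f = (1 − cos θ)/2 to get cos θ = 1 − 2(0.12) = 0.760, hence θ₀ = arccos 0.760 = 40.5°.
Waning ⇒ past full, so θ = 360° − 40.5° = 319.5°.
That fraction of the synodic month is 319.5/360 × 29.530 d ≈ 26.20 d.

26.2 days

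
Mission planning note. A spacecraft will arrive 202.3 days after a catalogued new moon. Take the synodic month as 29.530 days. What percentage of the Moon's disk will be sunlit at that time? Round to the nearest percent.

20%

202.3 d spans 6 complete synodic months (6 × 29.530 = 177.18 d) plus 25.12 d.
Elongation θ = 360° × 25.12/29.530 ≈ 306.2°.
cos 306.2° = 0.591, so f = (1 − 0.591)/2 = 0.204, so 20%.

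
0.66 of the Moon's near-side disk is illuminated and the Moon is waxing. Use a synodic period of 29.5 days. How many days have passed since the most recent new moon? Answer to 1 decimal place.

From f = (1 − cos θ)/2: cos θ = 1 − 2×0.66 = -0.320; arccos → 108.7°.
Waxing ⇒ before full, so θ = 108.7°.
Age = 29.5 × 108.7°/360° ≈ 8.90 days.

8.9 days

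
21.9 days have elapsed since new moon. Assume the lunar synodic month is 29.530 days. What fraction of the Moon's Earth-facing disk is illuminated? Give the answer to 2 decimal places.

The Moon has covered 21.9/29.530 of its cycle, so θ ≈ 360° × 21.9/29.530 = 267.0°.
cos 267.0° = (-0.053), so f = (1 − (-0.053))/2 = 0.526.

0.53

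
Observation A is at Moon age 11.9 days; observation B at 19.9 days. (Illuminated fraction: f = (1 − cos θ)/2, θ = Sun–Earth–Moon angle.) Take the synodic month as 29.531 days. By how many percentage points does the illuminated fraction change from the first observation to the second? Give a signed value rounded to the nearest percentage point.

θ₁ = 360° × 11.9/29.531 = 145.1°, f₁ = (1 − cos θ₁)/2 = 0.910.
θ₂ = 360° × 19.9/29.531 = 242.6°, f₂ = (1 − cos θ₂)/2 = 0.730.
Change = f₂ − f₁ = -0.180 → -18 percentage points.

-18 pp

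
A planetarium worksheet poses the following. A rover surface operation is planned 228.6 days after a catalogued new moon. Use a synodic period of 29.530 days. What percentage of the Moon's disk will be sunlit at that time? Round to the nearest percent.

228.6/29.530 = 7.741 lunations, so 7 complete cycles and 21.89 d into the next.
The Moon has covered 21.89/29.530 of its cycle, so θ ≈ 360° × 21.89/29.530 = 266.9°.
With cos θ = (-0.055), the lit fraction is (1 − (-0.055))/2 ≈ 0.527, so 53%.

53%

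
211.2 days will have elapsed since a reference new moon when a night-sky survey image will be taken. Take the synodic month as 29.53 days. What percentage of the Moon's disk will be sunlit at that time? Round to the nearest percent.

21%

Reduce mod P: 211.2 − 7×29.53 = 4.49 d into the current lunation.
Elongation θ = 360° × 4.49/29.53 ≈ 54.7°.
cos 54.7° = 0.577, so f = (1 − 0.577)/2 = 0.211, so 21%.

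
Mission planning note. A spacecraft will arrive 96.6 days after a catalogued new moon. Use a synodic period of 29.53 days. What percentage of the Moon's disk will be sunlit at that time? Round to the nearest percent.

96.6/29.53 = 3.271 lunations, so 3 complete cycles and 8.01 d into the next.
Phase angle: θ = 360°·(8.01 d)/(29.53 d) = 97.6°.
Illuminated fraction = (1 − cos 97.6°)/2 = (1 − (-0.133))/2 ≈ 0.567, so 57%.

57%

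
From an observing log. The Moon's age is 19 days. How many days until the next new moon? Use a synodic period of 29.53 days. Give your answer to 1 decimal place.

The next new moon completes the synodic month: 29.53 − 19 = 10.530 days.

10.5 days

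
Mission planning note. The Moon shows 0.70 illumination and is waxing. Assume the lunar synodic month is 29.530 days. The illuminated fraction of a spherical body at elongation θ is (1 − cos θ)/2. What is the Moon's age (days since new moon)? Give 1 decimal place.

From f = (1 − cos θ)/2: cos θ = 1 − 2×0.70 = -0.400; arccos → 113.6°.
Before full moon the principal value applies: θ = 113.6°.
At 360°/29.530 d per day, 113.6° corresponds to 9.32 days.

9.3 days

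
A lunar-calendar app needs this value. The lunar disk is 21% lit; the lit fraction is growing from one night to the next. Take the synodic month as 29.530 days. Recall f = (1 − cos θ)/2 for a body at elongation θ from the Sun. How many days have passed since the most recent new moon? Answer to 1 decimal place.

4.5 days

cos θ = 1 − 2f = 0.580, giving a principal value of 54.5°.
Before full moon the principal value applies: θ = 54.5°.
At 360°/29.530 d per day, 54.5° corresponds to 4.47 days.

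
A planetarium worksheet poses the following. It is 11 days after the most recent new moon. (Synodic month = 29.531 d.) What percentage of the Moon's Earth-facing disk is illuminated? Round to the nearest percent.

Phase angle: θ = 360°·(11 d)/(29.531 d) = 134.1°.
Illuminated fraction = (1 − cos 134.1°)/2 = (1 − (-0.696))/2 ≈ 0.848, so 85%.

85%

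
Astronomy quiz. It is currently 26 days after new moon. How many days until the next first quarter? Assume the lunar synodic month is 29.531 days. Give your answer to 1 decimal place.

10.9 days

First quarter occurs at elongation 90°, i.e. at age 29.531 × 90/360 = 7.383 d.
Already past this cycle's first quarter; the next is at 7.383 + 29.531 = 36.914 d, so 36.914 − 26 = 10.914 days.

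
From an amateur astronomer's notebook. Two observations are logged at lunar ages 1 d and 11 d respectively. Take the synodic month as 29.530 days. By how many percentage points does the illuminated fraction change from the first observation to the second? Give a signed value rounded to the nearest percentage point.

θ₁ = 360° × 1/29.530 = 12.2°, f₁ = (1 − cos θ₁)/2 = 0.011.
θ₂ = 360° × 11/29.530 = 134.1°, f₂ = (1 − cos θ₂)/2 = 0.848.
Change = f₂ − f₁ = +0.837 → +84 percentage points.

+84 pp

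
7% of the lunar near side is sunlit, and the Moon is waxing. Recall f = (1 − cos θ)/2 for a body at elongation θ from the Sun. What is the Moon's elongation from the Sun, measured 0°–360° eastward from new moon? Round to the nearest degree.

31°

cos θ = 1 − 2f = 0.860, giving a principal value of 30.7°.
Before full moon the principal value applies: θ = 30.7°.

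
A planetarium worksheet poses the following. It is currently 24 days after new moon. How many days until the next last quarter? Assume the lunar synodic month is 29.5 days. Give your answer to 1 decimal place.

Last quarter occurs at elongation 270°, i.e. at age 29.5 × 270/360 = 22.125 d.
Already past this cycle's last quarter; the next is at 22.125 + 29.5 = 51.625 d, so 51.625 − 24 = 27.625 days.

27.6 days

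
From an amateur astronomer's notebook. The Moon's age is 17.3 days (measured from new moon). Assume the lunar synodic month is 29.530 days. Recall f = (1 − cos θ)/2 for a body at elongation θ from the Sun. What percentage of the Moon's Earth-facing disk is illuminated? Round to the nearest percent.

Phase angle: θ = 360°·(17.3 d)/(29.530 d) = 210.9°.
Illuminated fraction = (1 − cos 210.9°)/2 = (1 − (-0.858))/2 ≈ 0.929, so 93%.

93%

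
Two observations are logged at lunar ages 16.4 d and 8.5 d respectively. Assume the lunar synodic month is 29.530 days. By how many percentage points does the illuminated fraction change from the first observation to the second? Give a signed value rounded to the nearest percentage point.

θ₁ = 360° × 16.4/29.530 = 199.9°, f₁ = (1 − cos θ₁)/2 = 0.970.
θ₂ = 360° × 8.5/29.530 = 103.6°, f₂ = (1 − cos θ₂)/2 = 0.618.
Change = f₂ − f₁ = -0.352 → -35 percentage points.

-35 percentage points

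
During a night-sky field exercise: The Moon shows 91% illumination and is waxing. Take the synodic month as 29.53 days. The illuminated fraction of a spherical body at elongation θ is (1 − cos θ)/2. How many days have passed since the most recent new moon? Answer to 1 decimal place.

11.9 days

From f = (1 − cos θ)/2: cos θ = 1 − 2×0.91 = -0.820; arccos → 145.1°.
Waxing ⇒ before full, so θ = 145.1°.
Age = 29.53 × 145.1°/360° ≈ 11.90 days.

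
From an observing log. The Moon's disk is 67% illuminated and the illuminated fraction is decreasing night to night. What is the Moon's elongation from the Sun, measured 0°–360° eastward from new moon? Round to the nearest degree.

250°

Invert f = (1 − cos θ)/2 to get cos θ = 1 − 2(0.67) = -0.340, hence θ₀ = arccos -0.340 = 109.9°.
Since the Moon is past full (waning), take the reflex angle: θ = 360° − 109.9° = 250.1°.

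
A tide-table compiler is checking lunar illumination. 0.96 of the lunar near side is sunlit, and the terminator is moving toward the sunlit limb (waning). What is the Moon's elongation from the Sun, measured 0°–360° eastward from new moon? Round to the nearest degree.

From f = (1 − cos θ)/2: cos θ = 1 − 2×0.96 = -0.920; arccos → 156.9°.
Since the Moon is past full (waning), take the reflex angle: θ = 360° − 156.9° = 203.1°.

203°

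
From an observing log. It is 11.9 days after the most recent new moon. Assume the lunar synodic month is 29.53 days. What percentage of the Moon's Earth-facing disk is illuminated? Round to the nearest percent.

91%

Phase angle: θ = 360°·(11.9 d)/(29.53 d) = 145.1°.
cos 145.1° = (-0.820), so f = (1 − (-0.820))/2 = 0.910, so 91%.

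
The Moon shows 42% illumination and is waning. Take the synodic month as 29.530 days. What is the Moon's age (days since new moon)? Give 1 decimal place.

22.9 days

cos θ = 1 − 2f = 0.160, giving a principal value of 80.8°.
Since the Moon is past full (waning), take the reflex angle: θ = 360° − 80.8° = 279.2°.
That fraction of the synodic month is 279.2/360 × 29.530 d ≈ 22.90 d.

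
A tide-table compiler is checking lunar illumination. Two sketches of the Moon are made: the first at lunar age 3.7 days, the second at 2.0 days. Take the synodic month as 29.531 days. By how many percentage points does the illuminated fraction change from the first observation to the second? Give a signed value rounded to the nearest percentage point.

-10 pp

θ₁ = 360° × 3.7/29.531 = 45.1°, f₁ = (1 − cos θ₁)/2 = 0.147.
θ₂ = 360° × 2.0/29.531 = 24.4°, f₂ = (1 − cos θ₂)/2 = 0.045.
Change = f₂ − f₁ = -0.103 → -10 percentage points.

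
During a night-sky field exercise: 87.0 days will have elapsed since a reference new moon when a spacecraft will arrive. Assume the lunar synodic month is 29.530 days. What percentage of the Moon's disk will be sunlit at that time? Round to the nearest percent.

Reduce mod P: 87.0 − 2×29.530 = 27.94 d into the current lunation.
Phase angle: θ = 360°·(27.94 d)/(29.530 d) = 340.6°.
cos 340.6° = 0.943, so f = (1 − 0.943)/2 = 0.028, so 3%.

3%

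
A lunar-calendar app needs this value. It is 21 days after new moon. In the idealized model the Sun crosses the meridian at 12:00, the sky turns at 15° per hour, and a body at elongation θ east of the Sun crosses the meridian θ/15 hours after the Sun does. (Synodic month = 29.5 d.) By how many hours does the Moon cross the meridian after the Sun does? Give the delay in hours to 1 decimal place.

The Moon has covered 21/29.5 of its cycle, so θ ≈ 360° × 21/29.5 = 256.3°.
The Moon trails the Sun by θ/15 = 256.3/15 ≈ 17.08 hours.
So the Moon crosses the meridian 17.08 h after the Sun.

17.1 h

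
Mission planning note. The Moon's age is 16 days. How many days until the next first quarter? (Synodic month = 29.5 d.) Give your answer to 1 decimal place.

First quarter occurs at elongation 90°, i.e. at age 29.5 × 90/360 = 7.375 d.
This lunation's first quarter (7.375 d) has passed, so add one period: 36.875 − 16 = 20.875 days.

20.9 days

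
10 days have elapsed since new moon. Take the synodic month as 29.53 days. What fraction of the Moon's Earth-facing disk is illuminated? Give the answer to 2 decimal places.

Elongation θ = 360° × 10/29.53 ≈ 121.9°.
Illuminated fraction = (1 − cos 121.9°)/2 = (1 − (-0.529))/2 ≈ 0.764.

0.76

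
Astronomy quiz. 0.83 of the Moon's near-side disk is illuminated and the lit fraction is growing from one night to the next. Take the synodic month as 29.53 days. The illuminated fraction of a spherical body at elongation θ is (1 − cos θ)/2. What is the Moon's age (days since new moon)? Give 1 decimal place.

From f = (1 − cos θ)/2: cos θ = 1 − 2×0.83 = -0.660; arccos → 131.3°.
The Moon is waxing (0°–180°), so θ = 131.3° directly.
That fraction of the synodic month is 131.3/360 × 29.53 d ≈ 10.77 d.

10.8 days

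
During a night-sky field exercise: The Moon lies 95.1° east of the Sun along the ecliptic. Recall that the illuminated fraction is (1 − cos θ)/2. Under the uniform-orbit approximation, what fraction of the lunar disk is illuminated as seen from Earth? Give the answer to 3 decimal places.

0.544

f = (1 − cos 95.1°)/2 = (1 − (-0.089))/2 ≈ 0.544.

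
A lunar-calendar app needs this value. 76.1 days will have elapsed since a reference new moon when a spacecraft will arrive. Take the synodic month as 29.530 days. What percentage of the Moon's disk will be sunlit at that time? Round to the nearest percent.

Reduce mod P: 76.1 − 2×29.530 = 17.04 d into the current lunation.
Elongation θ = 360° × 17.04/29.530 ≈ 207.7°.
With cos θ = (-0.885), the lit fraction is (1 − (-0.885))/2 ≈ 0.943, so 94%.

94%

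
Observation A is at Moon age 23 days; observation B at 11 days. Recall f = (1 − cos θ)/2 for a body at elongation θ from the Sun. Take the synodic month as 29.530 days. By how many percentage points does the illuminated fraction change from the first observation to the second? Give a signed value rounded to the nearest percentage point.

+44 pp

θ₁ = 360° × 23/29.530 = 280.4°, f₁ = (1 − cos θ₁)/2 = 0.410.
θ₂ = 360° × 11/29.530 = 134.1°, f₂ = (1 − cos θ₂)/2 = 0.848.
Change = f₂ − f₁ = +0.438 → +44 percentage points.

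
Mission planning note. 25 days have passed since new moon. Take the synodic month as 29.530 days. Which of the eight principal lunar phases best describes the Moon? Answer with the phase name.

At 25/29.530 of the cycle, θ ≈ 305° — the waning crescent range.

waning crescent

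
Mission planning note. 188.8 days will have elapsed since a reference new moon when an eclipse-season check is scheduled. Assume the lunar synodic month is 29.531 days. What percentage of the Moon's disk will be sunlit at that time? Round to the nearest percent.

89%

Reduce mod P: 188.8 − 6×29.531 = 11.61 d into the current lunation.
The Moon has covered 11.61/29.531 of its cycle, so θ ≈ 360° × 11.61/29.531 = 141.6°.
cos 141.6° = (-0.783), so f = (1 − (-0.783))/2 = 0.892, so 89%.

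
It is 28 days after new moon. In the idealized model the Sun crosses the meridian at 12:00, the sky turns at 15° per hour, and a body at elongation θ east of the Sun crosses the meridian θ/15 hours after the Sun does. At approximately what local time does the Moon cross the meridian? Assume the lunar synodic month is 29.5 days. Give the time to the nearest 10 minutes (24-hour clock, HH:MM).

10:50

Elongation θ = 360° × 28/29.5 ≈ 341.7°.
At 15° of sky rotation per hour, 341.7° corresponds to a 22.78 h lag.
12:00 + 22.780 h ≈ 10:47 → 10:50 to the nearest ten minutes.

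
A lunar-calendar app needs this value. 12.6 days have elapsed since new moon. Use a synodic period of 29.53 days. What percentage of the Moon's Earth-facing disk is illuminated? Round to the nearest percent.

95%

Elongation θ = 360° × 12.6/29.53 ≈ 153.6°.
With cos θ = (-0.896), the lit fraction is (1 − (-0.896))/2 ≈ 0.948, so 95%.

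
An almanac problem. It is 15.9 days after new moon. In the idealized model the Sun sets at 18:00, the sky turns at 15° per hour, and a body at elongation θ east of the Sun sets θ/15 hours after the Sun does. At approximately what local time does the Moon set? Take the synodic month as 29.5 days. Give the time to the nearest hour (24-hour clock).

Elongation θ = 360° × 15.9/29.5 ≈ 194.0°.
At 15° of sky rotation per hour, 194.0° corresponds to a 12.94 h lag.
18:00 + 12.94 h ≈ 06:56 → 07:00 to the nearest hour.

07:00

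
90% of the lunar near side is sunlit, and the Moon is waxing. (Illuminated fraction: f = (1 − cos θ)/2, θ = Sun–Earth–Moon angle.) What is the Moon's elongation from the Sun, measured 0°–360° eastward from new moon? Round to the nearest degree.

143°

From f = (1 − cos θ)/2: cos θ = 1 − 2×0.90 = -0.800; arccos → 143.1°.
The Moon is waxing (0°–180°), so θ = 143.1° directly.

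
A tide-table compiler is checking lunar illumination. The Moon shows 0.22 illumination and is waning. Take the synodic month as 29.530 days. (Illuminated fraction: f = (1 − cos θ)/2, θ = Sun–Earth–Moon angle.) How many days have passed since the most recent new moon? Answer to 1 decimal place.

cos θ = 1 − 2f = 0.560, giving a principal value of 55.9°.
Waning ⇒ past full, so θ = 360° − 55.9° = 304.1°.
That fraction of the synodic month is 304.1/360 × 29.530 d ≈ 24.94 d.

24.9 days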